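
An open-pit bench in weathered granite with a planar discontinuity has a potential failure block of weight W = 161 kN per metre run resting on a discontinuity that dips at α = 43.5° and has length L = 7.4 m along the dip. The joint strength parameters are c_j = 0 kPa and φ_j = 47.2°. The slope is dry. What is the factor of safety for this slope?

FS = 1.14

Resolving the block weight along and normal to the plane and applying the Mohr–Coulomb strength on the joint:
N' = W cosα = 161·cos43.5° = 116.8 kN/m
Driving force T = W sinα = 161·sin43.5° = 110.8 kN/m
Resisting force R = c_j·L + N'·tanφ_j = 0·7.4 + 116.8·tan47.2° = 0.0 + 126.1 = 126.1 kN/m
FS = R / T = 126.1 / 110.8 = 1.138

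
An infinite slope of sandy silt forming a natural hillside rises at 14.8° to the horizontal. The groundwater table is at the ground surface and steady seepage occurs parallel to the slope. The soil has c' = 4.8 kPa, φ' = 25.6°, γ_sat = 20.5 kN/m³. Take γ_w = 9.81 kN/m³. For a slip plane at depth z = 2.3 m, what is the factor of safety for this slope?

FS = 1.36

With seepage parallel to the slope and the water table at the surface, the effective normal stress on the slip plane uses the buoyant unit weight γ' = γ_sat − γ_w while the driving shear stress uses γ_sat:
FS = [c' + γ' z cos²β tanφ'] / [γ_sat z sinβ cosβ]
γ' = 20.5 − 9.81 = 10.69 kN/m³
Numerator = 4.8 + 10.69·2.3·cos²14.8°·tan25.6° = 4.8 + 10.69·2.3·0.9347·0.4791 = 15.811 kPa
Denominator = 20.5·2.3·sin14.8°·cos14.8° = 20.5·2.3·0.2554·0.9668 = 11.645 kPa
FS = 15.811 / 11.645 = 1.358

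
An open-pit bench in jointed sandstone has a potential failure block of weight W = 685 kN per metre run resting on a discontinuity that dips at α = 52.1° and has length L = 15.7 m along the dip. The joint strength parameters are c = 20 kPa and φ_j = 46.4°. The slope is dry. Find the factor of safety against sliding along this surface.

FS = 1.40

Resolving the block weight along and normal to the plane and applying the Mohr–Coulomb strength on the joint:
N' = W cosα = 685·cos52.1° = 420.8 kN/m
Driving force T = W sinα = 685·sin52.1° = 540.5 kN/m
Resisting force R = c·L + N'·tanφ_j = 20·15.7 + 420.8·tan46.4° = 314.0 + 441.9 = 755.9 kN/m
FS = R / T = 755.9 / 540.5 = 1.398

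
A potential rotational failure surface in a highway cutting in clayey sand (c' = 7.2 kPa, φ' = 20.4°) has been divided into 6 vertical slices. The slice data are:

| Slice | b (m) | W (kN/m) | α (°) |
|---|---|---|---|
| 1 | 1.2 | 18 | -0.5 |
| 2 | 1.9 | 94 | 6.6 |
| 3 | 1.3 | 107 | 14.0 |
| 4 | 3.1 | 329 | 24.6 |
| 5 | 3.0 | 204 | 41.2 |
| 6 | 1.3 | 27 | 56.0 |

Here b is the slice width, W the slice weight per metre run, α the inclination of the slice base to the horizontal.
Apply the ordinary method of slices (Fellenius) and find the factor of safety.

Ordinary method of slices: FS = Σ[c'·Δl_i + (W_i cosα_i)·tanφ'] / Σ W_i sinα_i, with Δl_i = b_i / cosα_i.
Slice 1: Δl = 1.2/cos(-0.5°) = 1.200 m; N'_1 = 18·cos(-0.5°) = 18.0; c'Δl = 8.64; W sinα = -0.2
Slice 2: Δl = 1.9/cos6.6° = 1.913 m; N'_2 = 94·cos6.6° = 93.4; c'Δl = 13.77; W sinα = 10.8
Slice 3: Δl = 1.3/cos14.0° = 1.340 m; N'_3 = 107·cos14.0° = 103.8; c'Δl = 9.65; W sinα = 25.9
Slice 4: Δl = 3.1/cos24.6° = 3.409 m; N'_4 = 329·cos24.6° = 299.1; c'Δl = 24.55; W sinα = 137.0
Slice 5: Δl = 3.0/cos41.2° = 3.987 m; N'_5 = 204·cos41.2° = 153.5; c'Δl = 28.71; W sinα = 134.4
Slice 6: Δl = 1.3/cos56.0° = 2.325 m; N'_6 = 27·cos56.0° = 15.1; c'Δl = 16.74; W sinα = 22.4
Σc'Δl = 102.1 kN/m; ΣN' = 682.9 kN/m; ΣW sinα = 330.2 kN/m
Resisting = 102.1 + 682.9·tan20.4° = 102.1 + 254.0 = 356.0 kN/m
FS = 356.0 / 330.2 = 1.078

FS = 1.08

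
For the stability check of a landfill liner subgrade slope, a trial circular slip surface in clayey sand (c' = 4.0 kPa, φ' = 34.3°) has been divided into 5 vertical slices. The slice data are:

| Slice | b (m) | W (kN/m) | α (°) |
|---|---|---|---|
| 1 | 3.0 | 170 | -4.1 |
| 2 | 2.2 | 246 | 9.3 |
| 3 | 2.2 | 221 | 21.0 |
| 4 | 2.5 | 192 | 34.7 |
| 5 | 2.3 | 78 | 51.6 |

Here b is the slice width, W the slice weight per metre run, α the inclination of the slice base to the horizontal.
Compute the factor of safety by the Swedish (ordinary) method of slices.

Ordinary method of slices: FS = Σ[c'·Δl_i + (W_i cosα_i)·tanφ'] / Σ W_i sinα_i, with Δl_i = b_i / cosα_i.
Slice 1: Δl = 3.0/cos(-4.1°) = 3.008 m; N'_1 = 170·cos(-4.1°) = 169.6; c'Δl = 12.03; W sinα = -12.2
Slice 2: Δl = 2.2/cos9.3° = 2.229 m; N'_2 = 246·cos9.3° = 242.8; c'Δl = 8.92; W sinα = 39.8
Slice 3: Δl = 2.2/cos21.0° = 2.357 m; N'_3 = 221·cos21.0° = 206.3; c'Δl = 9.43; W sinα = 79.2
Slice 4: Δl = 2.5/cos34.7° = 3.041 m; N'_4 = 192·cos34.7° = 157.9; c'Δl = 12.16; W sinα = 109.3
Slice 5: Δl = 2.3/cos51.6° = 3.703 m; N'_5 = 78·cos51.6° = 48.4; c'Δl = 14.81; W sinα = 61.1
Σc'Δl = 57.3 kN/m; ΣN' = 825.0 kN/m; ΣW sinα = 277.2 kN/m
Resisting = 57.3 + 825.0·tan34.3° = 57.3 + 562.7 = 620.1 kN/m
FS = 620.1 / 277.2 = 2.237

FS = 2.24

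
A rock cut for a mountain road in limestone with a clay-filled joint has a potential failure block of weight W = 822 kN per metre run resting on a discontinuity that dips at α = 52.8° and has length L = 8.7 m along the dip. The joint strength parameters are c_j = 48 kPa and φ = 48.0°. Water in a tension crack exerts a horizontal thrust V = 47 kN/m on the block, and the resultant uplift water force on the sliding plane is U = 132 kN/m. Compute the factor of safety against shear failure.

FS = 1.14

Resolving the block weight along and normal to the plane and applying the Mohr–Coulomb strength on the joint:
N' = W cosα − U − V sinα = 822·cos52.8° − 132 − 47·sin52.8° = 327.5 kN/m
Driving force T = W sinα + V cosα = 822·sin52.8° + 47·cos52.8° = 683.2 kN/m
Resisting force R = c_j·L + N'·tanφ = 48·8.7 + 327.5·tan48.0° = 417.6 + 363.8 = 781.4 kN/m
FS = R / T = 781.4 / 683.2 = 1.144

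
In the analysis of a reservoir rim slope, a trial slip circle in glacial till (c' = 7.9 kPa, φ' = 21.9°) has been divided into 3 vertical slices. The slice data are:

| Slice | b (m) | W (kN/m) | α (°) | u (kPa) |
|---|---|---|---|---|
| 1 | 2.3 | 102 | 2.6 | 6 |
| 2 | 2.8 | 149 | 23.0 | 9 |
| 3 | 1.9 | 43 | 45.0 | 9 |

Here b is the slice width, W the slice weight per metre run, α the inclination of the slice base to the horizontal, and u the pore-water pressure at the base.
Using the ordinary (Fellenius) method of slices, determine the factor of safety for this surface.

FS = 1.56

Ordinary method of slices: FS = Σ[c'·Δl_i + (W_i cosα_i − u_i·Δl_i)·tanφ'] / Σ W_i sinα_i, with Δl_i = b_i / cosα_i.
Slice 1: Δl = 2.3/cos2.6° = 2.302 m; N'_1 = 102·cos2.6° − 6·2.302 = 88.1; c'Δl = 18.19; W sinα = 4.6
Slice 2: Δl = 2.8/cos23.0° = 3.042 m; N'_2 = 149·cos23.0° − 9·3.042 = 109.8; c'Δl = 24.03; W sinα = 58.2
Slice 3: Δl = 1.9/cos45.0° = 2.687 m; N'_3 = 43·cos45.0° − 9·2.687 = 6.2; c'Δl = 21.23; W sinα = 30.4
Σc'Δl = 63.4 kN/m; ΣN' = 204.1 kN/m; ΣW sinα = 93.3 kN/m
Resisting = 63.4 + 204.1·tan21.9° = 63.4 + 82.0 = 145.5 kN/m
FS = 145.5 / 93.3 = 1.560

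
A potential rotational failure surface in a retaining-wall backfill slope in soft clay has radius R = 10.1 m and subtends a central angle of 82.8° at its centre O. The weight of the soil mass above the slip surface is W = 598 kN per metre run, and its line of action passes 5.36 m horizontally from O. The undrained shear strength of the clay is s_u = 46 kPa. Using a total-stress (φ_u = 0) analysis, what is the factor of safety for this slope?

FS = 2.12

Taking moments about the centre O, the resisting moment is provided by the undrained shear strength acting along the arc:
Arc length L_a = R·θ = 10.1·(82.8°·π/180) = 10.1·1.4451 = 14.60 m
M_R = s_u·L_a·R = 46·14.60·10.1 = 6781.2 kN·m/m
M_D = W·d = 598·5.36 = 3205.3 kN·m/m
FS = M_R / M_D = 6781.2 / 3205.3 = 2.116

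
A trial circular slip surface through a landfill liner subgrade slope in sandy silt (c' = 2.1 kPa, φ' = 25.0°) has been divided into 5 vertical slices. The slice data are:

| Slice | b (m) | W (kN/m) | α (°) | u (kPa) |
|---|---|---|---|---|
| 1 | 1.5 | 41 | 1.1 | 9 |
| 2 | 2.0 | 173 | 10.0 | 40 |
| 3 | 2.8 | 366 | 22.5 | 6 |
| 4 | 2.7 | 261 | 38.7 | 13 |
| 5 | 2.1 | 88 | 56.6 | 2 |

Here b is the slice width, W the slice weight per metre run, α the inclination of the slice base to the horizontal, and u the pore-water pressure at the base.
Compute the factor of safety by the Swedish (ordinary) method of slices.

Ordinary method of slices: FS = Σ[c'·Δl_i + (W_i cosα_i − u_i·Δl_i)·tanφ'] / Σ W_i sinα_i, with Δl_i = b_i / cosα_i.
Slice 1: Δl = 1.5/cos1.1° = 1.500 m; N'_1 = 41·cos1.1° − 9·1.500 = 27.5; c'Δl = 3.15; W sinα = 0.8
Slice 2: Δl = 2.0/cos10.0° = 2.031 m; N'_2 = 173·cos10.0° − 40·2.031 = 89.1; c'Δl = 4.26; W sinα = 30.0
Slice 3: Δl = 2.8/cos22.5° = 3.031 m; N'_3 = 366·cos22.5° − 6·3.031 = 320.0; c'Δl = 6.36; W sinα = 140.1
Slice 4: Δl = 2.7/cos38.7° = 3.460 m; N'_4 = 261·cos38.7° − 13·3.460 = 158.7; c'Δl = 7.27; W sinα = 163.2
Slice 5: Δl = 2.1/cos56.6° = 3.815 m; N'_5 = 88·cos56.6° − 2·3.815 = 40.8; c'Δl = 8.01; W sinα = 73.5
Σc'Δl = 29.1 kN/m; ΣN' = 636.1 kN/m; ΣW sinα = 407.5 kN/m
Resisting = 29.1 + 636.1·tan25.0° = 29.1 + 296.6 = 325.7 kN/m
FS = 325.7 / 407.5 = 0.799

FS = 0.80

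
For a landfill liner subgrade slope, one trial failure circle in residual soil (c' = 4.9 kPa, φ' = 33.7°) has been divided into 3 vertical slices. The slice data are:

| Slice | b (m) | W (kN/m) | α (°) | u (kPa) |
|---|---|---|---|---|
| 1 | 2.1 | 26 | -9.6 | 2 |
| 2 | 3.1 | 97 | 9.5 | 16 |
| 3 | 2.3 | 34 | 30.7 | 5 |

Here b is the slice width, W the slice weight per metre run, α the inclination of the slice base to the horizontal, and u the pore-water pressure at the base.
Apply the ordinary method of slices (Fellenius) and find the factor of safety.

Ordinary method of slices: FS = Σ[c'·Δl_i + (W_i cosα_i − u_i·Δl_i)·tanφ'] / Σ W_i sinα_i, with Δl_i = b_i / cosα_i.
Slice 1: Δl = 2.1/cos(-9.6°) = 2.130 m; N'_1 = 26·cos(-9.6°) − 2·2.130 = 21.4; c'Δl = 10.44; W sinα = -4.3
Slice 2: Δl = 3.1/cos9.5° = 3.143 m; N'_2 = 97·cos9.5° − 16·3.143 = 45.4; c'Δl = 15.40; W sinα = 16.0
Slice 3: Δl = 2.3/cos30.7° = 2.675 m; N'_3 = 34·cos30.7° − 5·2.675 = 15.9; c'Δl = 13.11; W sinα = 17.4
Σc'Δl = 38.9 kN/m; ΣN' = 82.6 kN/m; ΣW sinα = 29.0 kN/m
Resisting = 38.9 + 82.6·tan33.7° = 38.9 + 55.1 = 94.0 kN/m
FS = 94.0 / 29.0 = 3.239

FS = 3.24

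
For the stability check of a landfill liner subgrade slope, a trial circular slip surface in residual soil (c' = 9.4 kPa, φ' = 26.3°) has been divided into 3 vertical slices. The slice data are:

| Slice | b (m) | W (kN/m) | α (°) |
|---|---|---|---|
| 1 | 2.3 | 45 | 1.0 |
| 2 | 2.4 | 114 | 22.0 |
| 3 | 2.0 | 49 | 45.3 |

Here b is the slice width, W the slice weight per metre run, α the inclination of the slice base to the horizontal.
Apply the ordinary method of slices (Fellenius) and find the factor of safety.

Ordinary method of slices: FS = Σ[c'·Δl_i + (W_i cosα_i)·tanφ'] / Σ W_i sinα_i, with Δl_i = b_i / cosα_i.
Slice 1: Δl = 2.3/cos1.0° = 2.300 m; N'_1 = 45·cos1.0° = 45.0; c'Δl = 21.62; W sinα = 0.8
Slice 2: Δl = 2.4/cos22.0° = 2.588 m; N'_2 = 114·cos22.0° = 105.7; c'Δl = 24.33; W sinα = 42.7
Slice 3: Δl = 2.0/cos45.3° = 2.843 m; N'_3 = 49·cos45.3° = 34.5; c'Δl = 26.73; W sinα = 34.8
Σc'Δl = 72.7 kN/m; ΣN' = 185.2 kN/m; ΣW sinα = 78.3 kN/m
Resisting = 72.7 + 185.2·tan26.3° = 72.7 + 91.5 = 164.2 kN/m
FS = 164.2 / 78.3 = 2.096

FS = 2.10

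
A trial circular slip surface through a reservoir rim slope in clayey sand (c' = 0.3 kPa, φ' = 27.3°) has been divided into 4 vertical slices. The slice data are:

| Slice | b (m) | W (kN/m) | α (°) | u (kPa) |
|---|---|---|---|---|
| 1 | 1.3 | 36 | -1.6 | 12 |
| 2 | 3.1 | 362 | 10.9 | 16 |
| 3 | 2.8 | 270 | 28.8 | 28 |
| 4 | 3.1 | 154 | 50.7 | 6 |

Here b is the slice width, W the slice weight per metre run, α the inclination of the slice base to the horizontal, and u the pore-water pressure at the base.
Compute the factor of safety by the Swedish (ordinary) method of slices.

Ordinary method of slices: FS = Σ[c'·Δl_i + (W_i cosα_i − u_i·Δl_i)·tanφ'] / Σ W_i sinα_i, with Δl_i = b_i / cosα_i.
Slice 1: Δl = 1.3/cos(-1.6°) = 1.301 m; N'_1 = 36·cos(-1.6°) − 12·1.301 = 20.4; c'Δl = 0.39; W sinα = -1.0
Slice 2: Δl = 3.1/cos10.9° = 3.157 m; N'_2 = 362·cos10.9° − 16·3.157 = 305.0; c'Δl = 0.95; W sinα = 68.5
Slice 3: Δl = 2.8/cos28.8° = 3.195 m; N'_3 = 270·cos28.8° − 28·3.195 = 147.1; c'Δl = 0.96; W sinα = 130.1
Slice 4: Δl = 3.1/cos50.7° = 4.894 m; N'_4 = 154·cos50.7° − 6·4.894 = 68.2; c'Δl = 1.47; W sinα = 119.2
Σc'Δl = 3.8 kN/m; ΣN' = 540.6 kN/m; ΣW sinα = 316.7 kN/m
Resisting = 3.8 + 540.6·tan27.3° = 3.8 + 279.0 = 282.8 kN/m
FS = 282.8 / 316.7 = 0.893

FS = 0.89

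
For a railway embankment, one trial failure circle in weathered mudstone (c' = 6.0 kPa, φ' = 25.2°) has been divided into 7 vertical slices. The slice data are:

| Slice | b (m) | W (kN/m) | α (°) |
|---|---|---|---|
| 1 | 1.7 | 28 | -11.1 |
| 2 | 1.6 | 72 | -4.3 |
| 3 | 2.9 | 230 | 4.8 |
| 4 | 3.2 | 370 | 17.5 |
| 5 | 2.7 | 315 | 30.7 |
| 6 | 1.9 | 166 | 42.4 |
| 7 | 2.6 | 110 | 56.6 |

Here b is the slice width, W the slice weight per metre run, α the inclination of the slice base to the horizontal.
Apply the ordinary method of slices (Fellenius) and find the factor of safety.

FS = 1.35

Ordinary method of slices: FS = Σ[c'·Δl_i + (W_i cosα_i)·tanφ'] / Σ W_i sinα_i, with Δl_i = b_i / cosα_i.
Slice 1: Δl = 1.7/cos(-11.1°) = 1.732 m; N'_1 = 28·cos(-11.1°) = 27.5; c'Δl = 10.39; W sinα = -5.4
Slice 2: Δl = 1.6/cos(-4.3°) = 1.605 m; N'_2 = 72·cos(-4.3°) = 71.8; c'Δl = 9.63; W sinα = -5.4
Slice 3: Δl = 2.9/cos4.8° = 2.910 m; N'_3 = 230·cos4.8° = 229.2; c'Δl = 17.46; W sinα = 19.2
Slice 4: Δl = 3.2/cos17.5° = 3.355 m; N'_4 = 370·cos17.5° = 352.9; c'Δl = 20.13; W sinα = 111.3
Slice 5: Δl = 2.7/cos30.7° = 3.140 m; N'_5 = 315·cos30.7° = 270.9; c'Δl = 18.84; W sinα = 160.8
Slice 6: Δl = 1.9/cos42.4° = 2.573 m; N'_6 = 166·cos42.4° = 122.6; c'Δl = 15.44; W sinα = 111.9
Slice 7: Δl = 2.6/cos56.6° = 4.723 m; N'_7 = 110·cos56.6° = 60.6; c'Δl = 28.34; W sinα = 91.8
Σc'Δl = 120.2 kN/m; ΣN' = 1135.3 kN/m; ΣW sinα = 484.3 kN/m
Resisting = 120.2 + 1135.3·tan25.2° = 120.2 + 534.2 = 654.5 kN/m
FS = 654.5 / 484.3 = 1.351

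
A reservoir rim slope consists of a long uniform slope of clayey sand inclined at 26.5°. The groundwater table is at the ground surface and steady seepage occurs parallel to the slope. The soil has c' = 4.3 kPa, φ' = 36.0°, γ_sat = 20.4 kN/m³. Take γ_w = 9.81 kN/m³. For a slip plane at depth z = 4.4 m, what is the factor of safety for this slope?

With seepage parallel to the slope and the water table at the surface, the effective normal stress on the slip plane uses the buoyant unit weight γ' = γ_sat − γ_w while the driving shear stress uses γ_sat:
FS = [c' + γ' z cos²β tanφ'] / [γ_sat z sinβ cosβ]
γ' = 20.4 − 9.81 = 10.59 kN/m³
Numerator = 4.3 + 10.59·4.4·cos²26.5°·tan36.0° = 4.3 + 10.59·4.4·0.8009·0.7265 = 31.414 kPa
Denominator = 20.4·4.4·sin26.5°·cos26.5° = 20.4·4.4·0.4462·0.8949 = 35.843 kPa
FS = 31.414 / 35.843 = 0.876

FS = 0.88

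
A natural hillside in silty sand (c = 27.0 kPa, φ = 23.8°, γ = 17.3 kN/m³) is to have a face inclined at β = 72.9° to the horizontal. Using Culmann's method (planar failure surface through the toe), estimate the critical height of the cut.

H_c = 15.81 m

Culmann's analysis gives the critical failure plane at α_cr = (β + φ)/2 = (72.9 + 23.8)/2 = 48.4°, and the critical height
H_c = (4c/γ) · sinβ cosφ / [1 − cos(β − φ)]
    = (4·27.0/17.3) · sin72.9°·cos23.8° / [1 − cos(49.1°)]
    = 6.243 · 0.9558·0.9150 / [1 − 0.6547]
    = 6.243 · 0.8745 / 0.3453
    = 15.81 m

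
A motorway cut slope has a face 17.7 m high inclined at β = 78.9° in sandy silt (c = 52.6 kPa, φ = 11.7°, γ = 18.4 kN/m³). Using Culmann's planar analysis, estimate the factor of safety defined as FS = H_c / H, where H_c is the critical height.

H_c = (4c/γ) · sinβ cosφ / [1 − cos(β − φ)]
    = (4·52.6/18.4) · sin78.9°·cos11.7° / [1 − cos67.2°]
    = 11.435 · 0.9609 / 0.6125 = 17.94 m
FS = H_c / H = 17.94 / 17.7 = 1.014

FS = 1.01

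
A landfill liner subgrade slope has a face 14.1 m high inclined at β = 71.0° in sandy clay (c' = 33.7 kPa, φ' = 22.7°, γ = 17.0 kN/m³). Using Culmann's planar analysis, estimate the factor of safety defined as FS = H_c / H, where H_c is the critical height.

H_c = (4c'/γ) · sinβ cosφ' / [1 − cos(β − φ')]
    = (4·33.7/17.0) · sin71.0°·cos22.7° / [1 − cos48.3°]
    = 7.929 · 0.8723 / 0.3348 = 20.66 m
FS = H_c / H = 20.66 / 14.1 = 1.465

FS = 1.47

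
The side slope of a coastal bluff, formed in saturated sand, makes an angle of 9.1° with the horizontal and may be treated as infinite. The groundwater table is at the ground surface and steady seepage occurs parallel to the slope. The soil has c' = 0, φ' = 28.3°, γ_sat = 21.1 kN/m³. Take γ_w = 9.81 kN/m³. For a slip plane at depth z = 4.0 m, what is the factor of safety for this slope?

FS = 1.80

With seepage parallel to the slope and the water table at the surface, the effective normal stress on the slip plane uses the buoyant unit weight γ' = γ_sat − γ_w while the driving shear stress uses γ_sat:
FS = [c' + γ' z cos²β tanφ'] / [γ_sat z sinβ cosβ]
(For c' = 0 this reduces to FS = (γ'/γ_sat)·tanφ'/tanβ.)
γ' = 21.1 − 9.81 = 11.29 kN/m³
Numerator = 0.0 + 11.29·4.0·cos²9.1°·tan28.3° = 0.0 + 11.29·4.0·0.9750·0.5384 = 23.708 kPa
Denominator = 21.1·4.0·sin9.1°·cos9.1° = 21.1·4.0·0.1582·0.9874 = 13.181 kPa
FS = 23.708 / 13.181 = 1.799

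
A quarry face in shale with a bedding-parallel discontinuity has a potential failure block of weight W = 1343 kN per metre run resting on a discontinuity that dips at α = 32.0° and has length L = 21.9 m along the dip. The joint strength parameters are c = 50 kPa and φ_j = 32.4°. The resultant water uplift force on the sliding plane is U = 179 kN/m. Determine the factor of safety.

Resolving the block weight along and normal to the plane and applying the Mohr–Coulomb strength on the joint:
N' = W cosα − U = 1343·cos32.0° − 179 = 959.9 kN/m
Driving force T = W sinα = 1343·sin32.0° = 711.7 kN/m
Resisting force R = c·L + N'·tanφ_j = 50·21.9 + 959.9·tan32.4° = 1095.0 + 609.2 = 1704.2 kN/m
FS = R / T = 1704.2 / 711.7 = 2.395

FS = 2.39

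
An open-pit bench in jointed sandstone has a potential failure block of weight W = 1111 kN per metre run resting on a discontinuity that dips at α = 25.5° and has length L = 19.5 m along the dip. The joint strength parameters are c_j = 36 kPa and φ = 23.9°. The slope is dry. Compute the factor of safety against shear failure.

Resolving the block weight along and normal to the plane and applying the Mohr–Coulomb strength on the joint:
N' = W cosα = 1111·cos25.5° = 1002.8 kN/m
Driving force T = W sinα = 1111·sin25.5° = 478.3 kN/m
Resisting force R = c_j·L + N'·tanφ = 36·19.5 + 1002.8·tan23.9° = 702.0 + 444.4 = 1146.4 kN/m
FS = R / T = 1146.4 / 478.3 = 2.397

FS = 2.40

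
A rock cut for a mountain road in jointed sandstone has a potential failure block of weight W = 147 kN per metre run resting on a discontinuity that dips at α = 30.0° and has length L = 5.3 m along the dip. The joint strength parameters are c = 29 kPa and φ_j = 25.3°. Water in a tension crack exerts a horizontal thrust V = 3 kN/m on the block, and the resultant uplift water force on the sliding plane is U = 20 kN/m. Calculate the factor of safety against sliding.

FS = 2.68

Resolving the block weight along and normal to the plane and applying the Mohr–Coulomb strength on the joint:
N' = W cosα − U − V sinα = 147·cos30.0° − 20 − 3·sin30.0° = 105.8 kN/m
Driving force T = W sinα + V cosα = 147·sin30.0° + 3·cos30.0° = 76.1 kN/m
Resisting force R = c·L + N'·tanφ_j = 29·5.3 + 105.8·tan25.3° = 153.7 + 50.0 = 203.7 kN/m
FS = R / T = 203.7 / 76.1 = 2.677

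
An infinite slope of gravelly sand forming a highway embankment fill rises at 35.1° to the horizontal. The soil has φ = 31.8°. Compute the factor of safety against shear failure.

For a dry cohesionless infinite slope the factor of safety is FS = tanφ / tanβ.
FS = tan31.8° / tan35.1° = 0.6200 / 0.7028 = 0.882

FS = 0.88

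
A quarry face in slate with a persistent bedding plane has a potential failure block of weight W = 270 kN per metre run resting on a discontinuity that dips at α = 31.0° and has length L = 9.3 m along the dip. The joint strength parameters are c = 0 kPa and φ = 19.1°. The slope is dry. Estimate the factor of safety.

FS = 0.58

Resolving the block weight along and normal to the plane and applying the Mohr–Coulomb strength on the joint:
N' = W cosα = 270·cos31.0° = 231.4 kN/m
Driving force T = W sinα = 270·sin31.0° = 139.1 kN/m
Resisting force R = c·L + N'·tanφ = 0·9.3 + 231.4·tan19.1° = 0.0 + 80.1 = 80.1 kN/m
FS = R / T = 80.1 / 139.1 = 0.576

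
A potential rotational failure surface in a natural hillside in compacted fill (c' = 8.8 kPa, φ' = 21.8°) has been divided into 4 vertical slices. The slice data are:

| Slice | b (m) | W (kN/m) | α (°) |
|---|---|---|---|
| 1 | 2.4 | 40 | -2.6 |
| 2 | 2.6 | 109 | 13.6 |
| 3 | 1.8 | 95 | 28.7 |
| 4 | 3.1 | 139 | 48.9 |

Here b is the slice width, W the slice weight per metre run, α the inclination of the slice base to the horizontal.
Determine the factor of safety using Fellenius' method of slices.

FS = 1.33

Ordinary method of slices: FS = Σ[c'·Δl_i + (W_i cosα_i)·tanφ'] / Σ W_i sinα_i, with Δl_i = b_i / cosα_i.
Slice 1: Δl = 2.4/cos(-2.6°) = 2.402 m; N'_1 = 40·cos(-2.6°) = 40.0; c'Δl = 21.14; W sinα = -1.8
Slice 2: Δl = 2.6/cos13.6° = 2.675 m; N'_2 = 109·cos13.6° = 105.9; c'Δl = 23.54; W sinα = 25.6
Slice 3: Δl = 1.8/cos28.7° = 2.052 m; N'_3 = 95·cos28.7° = 83.3; c'Δl = 18.06; W sinα = 45.6
Slice 4: Δl = 3.1/cos48.9° = 4.716 m; N'_4 = 139·cos48.9° = 91.4; c'Δl = 41.50; W sinα = 104.7
Σc'Δl = 104.2 kN/m; ΣN' = 320.6 kN/m; ΣW sinα = 174.2 kN/m
Resisting = 104.2 + 320.6·tan21.8° = 104.2 + 128.2 = 232.5 kN/m
FS = 232.5 / 174.2 = 1.335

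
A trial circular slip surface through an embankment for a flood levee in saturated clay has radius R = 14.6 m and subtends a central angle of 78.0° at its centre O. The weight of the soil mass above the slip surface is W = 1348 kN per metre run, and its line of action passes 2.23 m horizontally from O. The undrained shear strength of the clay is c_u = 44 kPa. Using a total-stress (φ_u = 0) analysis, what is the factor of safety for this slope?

Taking moments about the centre O, the resisting moment is provided by the undrained shear strength acting along the arc:
Arc length L_a = R·θ = 14.6·(78.0°·π/180) = 14.6·1.3614 = 19.88 m
M_R = c_u·L_a·R = 44·19.88·14.6 = 12768.2 kN·m/m
M_D = W·d = 1348·2.23 = 3006.0 kN·m/m
FS = M_R / M_D = 12768.2 / 3006.0 = 4.248

FS = 4.25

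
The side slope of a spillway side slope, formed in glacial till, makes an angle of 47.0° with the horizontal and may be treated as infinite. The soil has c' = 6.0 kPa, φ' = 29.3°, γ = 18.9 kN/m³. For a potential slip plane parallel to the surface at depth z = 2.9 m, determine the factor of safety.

For an infinite slope with a slip plane parallel to the surface (no pore pressure): FS = [c' + γz cos²β tanφ'] / [γz sinβ cosβ].
γz = 18.9·2.9 = 54.81 kN/m²
Numerator = 6.0 + 54.81·cos²47.0°·tan29.3° = 6.0 + 54.81·0.4651·0.5612 = 20.306 kPa
Denominator = 54.81·sin47.0°·cos47.0° = 54.81·0.7314·0.6820 = 27.338 kPa
FS = 20.306 / 27.338 = 0.743

FS = 0.74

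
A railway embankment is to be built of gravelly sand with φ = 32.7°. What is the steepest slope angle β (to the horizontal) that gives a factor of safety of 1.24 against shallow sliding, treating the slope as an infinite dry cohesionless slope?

For an infinite dry cohesionless slope FS = tanφ/tanβ, so tanβ = tanφ / FS.
tanβ = tan32.7° / 1.24 = 0.6420 / 1.24 = 0.5177
β = arctan(0.5177) = 27.37°

β = 27.4°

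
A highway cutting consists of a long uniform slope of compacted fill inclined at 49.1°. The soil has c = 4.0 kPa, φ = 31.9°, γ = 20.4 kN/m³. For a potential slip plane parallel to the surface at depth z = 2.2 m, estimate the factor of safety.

For an infinite slope with a slip plane parallel to the surface (no pore pressure): FS = [c + γz cos²β tanφ] / [γz sinβ cosβ].
γz = 20.4·2.2 = 44.88 kN/m²
Numerator = 4.0 + 44.88·cos²49.1°·tan31.9° = 4.0 + 44.88·0.4287·0.6224 = 15.975 kPa
Denominator = 44.88·sin49.1°·cos49.1° = 44.88·0.7559·0.6547 = 22.211 kPa
FS = 15.975 / 22.211 = 0.719

FS = 0.72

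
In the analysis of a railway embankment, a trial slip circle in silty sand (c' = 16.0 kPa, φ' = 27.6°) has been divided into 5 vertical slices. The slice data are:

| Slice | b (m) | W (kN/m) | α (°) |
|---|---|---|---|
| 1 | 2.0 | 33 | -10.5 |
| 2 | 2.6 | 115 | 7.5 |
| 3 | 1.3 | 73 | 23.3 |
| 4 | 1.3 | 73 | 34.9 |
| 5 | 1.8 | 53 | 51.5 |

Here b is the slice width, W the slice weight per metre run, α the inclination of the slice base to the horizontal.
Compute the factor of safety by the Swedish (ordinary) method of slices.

Ordinary method of slices: FS = Σ[c'·Δl_i + (W_i cosα_i)·tanφ'] / Σ W_i sinα_i, with Δl_i = b_i / cosα_i.
Slice 1: Δl = 2.0/cos(-10.5°) = 2.034 m; N'_1 = 33·cos(-10.5°) = 32.4; c'Δl = 32.54; W sinα = -6.0
Slice 2: Δl = 2.6/cos7.5° = 2.622 m; N'_2 = 115·cos7.5° = 114.0; c'Δl = 41.96; W sinα = 15.0
Slice 3: Δl = 1.3/cos23.3° = 1.415 m; N'_3 = 73·cos23.3° = 67.0; c'Δl = 22.65; W sinα = 28.9
Slice 4: Δl = 1.3/cos34.9° = 1.585 m; N'_4 = 73·cos34.9° = 59.9; c'Δl = 25.36; W sinα = 41.8
Slice 5: Δl = 1.8/cos51.5° = 2.891 m; N'_5 = 53·cos51.5° = 33.0; c'Δl = 46.26; W sinα = 41.5
Σc'Δl = 168.8 kN/m; ΣN' = 306.4 kN/m; ΣW sinα = 121.1 kN/m
Resisting = 168.8 + 306.4·tan27.6° = 168.8 + 160.2 = 328.9 kN/m
FS = 328.9 / 121.1 = 2.716

FS = 2.72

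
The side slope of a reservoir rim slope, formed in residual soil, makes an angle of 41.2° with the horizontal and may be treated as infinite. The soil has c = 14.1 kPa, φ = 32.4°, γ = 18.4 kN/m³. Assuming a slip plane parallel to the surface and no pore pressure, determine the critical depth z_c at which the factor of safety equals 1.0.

z_c = 5.62 m

Setting FS = 1.00 in FS = [c + γz cos²β tanφ] / [γz sinβ cosβ] and solving for z:
z = c / [γ cosβ (FS·sinβ − cosβ·tanφ)]
  = 14.1 / [18.4·cos41.2°·(1.00·sin41.2° − cos41.2°·tan32.4°)]
  = 14.1 / [18.4·0.7524·(1.00·0.6587 − 0.7524·0.6346)]
  = 14.1 / 2.5085 = 5.621 m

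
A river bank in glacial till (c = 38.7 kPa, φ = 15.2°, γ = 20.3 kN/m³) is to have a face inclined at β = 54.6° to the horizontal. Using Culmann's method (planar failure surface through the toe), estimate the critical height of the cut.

Culmann's analysis gives the critical failure plane at α_cr = (β + φ)/2 = (54.6 + 15.2)/2 = 34.9°, and the critical height
H_c = (4c/γ) · sinβ cosφ / [1 − cos(β − φ)]
    = (4·38.7/20.3) · sin54.6°·cos15.2° / [1 − cos(39.4°)]
    = 7.626 · 0.8151·0.9650 / [1 − 0.7727]
    = 7.626 · 0.7866 / 0.2273
    = 26.39 m

H_c = 26.39 m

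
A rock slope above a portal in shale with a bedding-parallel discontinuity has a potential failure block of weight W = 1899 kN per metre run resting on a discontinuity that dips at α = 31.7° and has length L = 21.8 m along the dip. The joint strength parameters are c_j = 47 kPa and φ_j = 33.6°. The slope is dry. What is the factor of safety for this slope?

FS = 2.10

Resolving the block weight along and normal to the plane and applying the Mohr–Coulomb strength on the joint:
N' = W cosα = 1899·cos31.7° = 1615.7 kN/m
Driving force T = W sinα = 1899·sin31.7° = 997.9 kN/m
Resisting force R = c_j·L + N'·tanφ_j = 47·21.8 + 1615.7·tan33.6° = 1024.6 + 1073.5 = 2098.1 kN/m
FS = R / T = 2098.1 / 997.9 = 2.103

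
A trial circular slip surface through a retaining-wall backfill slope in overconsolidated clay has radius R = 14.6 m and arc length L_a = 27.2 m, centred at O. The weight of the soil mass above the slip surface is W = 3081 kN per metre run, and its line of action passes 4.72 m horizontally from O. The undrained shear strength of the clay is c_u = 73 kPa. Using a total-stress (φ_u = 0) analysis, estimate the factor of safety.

FS = 1.99

Taking moments about the centre O, the resisting moment is provided by the undrained shear strength acting along the arc:
M_R = c_u·L_a·R = 73·27.20·14.6 = 28989.8 kN·m/m
M_D = W·d = 3081·4.72 = 14542.3 kN·m/m
FS = M_R / M_D = 28989.8 / 14542.3 = 1.993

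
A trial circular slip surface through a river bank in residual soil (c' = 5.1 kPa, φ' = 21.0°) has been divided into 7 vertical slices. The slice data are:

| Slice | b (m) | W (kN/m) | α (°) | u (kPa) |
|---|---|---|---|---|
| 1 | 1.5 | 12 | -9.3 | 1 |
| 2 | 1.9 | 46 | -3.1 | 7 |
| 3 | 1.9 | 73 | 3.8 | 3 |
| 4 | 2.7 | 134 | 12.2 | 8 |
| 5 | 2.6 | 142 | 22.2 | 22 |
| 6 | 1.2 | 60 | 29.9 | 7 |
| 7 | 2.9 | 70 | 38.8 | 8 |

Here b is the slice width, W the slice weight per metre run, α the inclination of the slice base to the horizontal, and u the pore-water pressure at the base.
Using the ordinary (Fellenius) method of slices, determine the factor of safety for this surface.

Ordinary method of slices: FS = Σ[c'·Δl_i + (W_i cosα_i − u_i·Δl_i)·tanφ'] / Σ W_i sinα_i, with Δl_i = b_i / cosα_i.
Slice 1: Δl = 1.5/cos(-9.3°) = 1.520 m; N'_1 = 12·cos(-9.3°) − 1·1.520 = 10.3; c'Δl = 7.75; W sinα = -1.9
Slice 2: Δl = 1.9/cos(-3.1°) = 1.903 m; N'_2 = 46·cos(-3.1°) − 7·1.903 = 32.6; c'Δl = 9.70; W sinα = -2.5
Slice 3: Δl = 1.9/cos3.8° = 1.904 m; N'_3 = 73·cos3.8° − 3·1.904 = 67.1; c'Δl = 9.71; W sinα = 4.8
Slice 4: Δl = 2.7/cos12.2° = 2.762 m; N'_4 = 134·cos12.2° − 8·2.762 = 108.9; c'Δl = 14.09; W sinα = 28.3
Slice 5: Δl = 2.6/cos22.2° = 2.808 m; N'_5 = 142·cos22.2° − 22·2.808 = 69.7; c'Δl = 14.32; W sinα = 53.7
Slice 6: Δl = 1.2/cos29.9° = 1.384 m; N'_6 = 60·cos29.9° − 7·1.384 = 42.3; c'Δl = 7.06; W sinα = 29.9
Slice 7: Δl = 2.9/cos38.8° = 3.721 m; N'_7 = 70·cos38.8° − 8·3.721 = 24.8; c'Δl = 18.98; W sinα = 43.9
Σc'Δl = 81.6 kN/m; ΣN' = 355.7 kN/m; ΣW sinα = 156.2 kN/m
Resisting = 81.6 + 355.7·tan21.0° = 81.6 + 136.6 = 218.2 kN/m
FS = 218.2 / 156.2 = 1.397

FS = 1.40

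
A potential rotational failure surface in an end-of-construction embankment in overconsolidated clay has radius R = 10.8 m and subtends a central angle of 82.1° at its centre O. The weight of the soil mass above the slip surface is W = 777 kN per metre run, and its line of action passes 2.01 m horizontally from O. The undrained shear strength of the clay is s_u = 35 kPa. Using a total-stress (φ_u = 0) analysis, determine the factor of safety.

FS = 3.75

Taking moments about the centre O, the resisting moment is provided by the undrained shear strength acting along the arc:
Arc length L_a = R·θ = 10.8·(82.1°·π/180) = 10.8·1.4329 = 15.48 m
M_R = s_u·L_a·R = 35·15.48·10.8 = 5849.7 kN·m/m
M_D = W·d = 777·2.01 = 1561.8 kN·m/m
FS = M_R / M_D = 5849.7 / 1561.8 = 3.746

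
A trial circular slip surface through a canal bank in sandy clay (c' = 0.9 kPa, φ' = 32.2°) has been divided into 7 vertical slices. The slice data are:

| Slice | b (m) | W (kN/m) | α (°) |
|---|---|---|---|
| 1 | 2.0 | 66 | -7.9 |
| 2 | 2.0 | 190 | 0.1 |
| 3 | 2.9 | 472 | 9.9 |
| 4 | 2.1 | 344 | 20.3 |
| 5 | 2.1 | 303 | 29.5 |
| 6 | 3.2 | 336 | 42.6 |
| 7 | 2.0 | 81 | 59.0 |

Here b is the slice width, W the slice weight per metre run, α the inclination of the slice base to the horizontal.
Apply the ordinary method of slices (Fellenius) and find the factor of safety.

FS = 1.60

Ordinary method of slices: FS = Σ[c'·Δl_i + (W_i cosα_i)·tanφ'] / Σ W_i sinα_i, with Δl_i = b_i / cosα_i.
Slice 1: Δl = 2.0/cos(-7.9°) = 2.019 m; N'_1 = 66·cos(-7.9°) = 65.4; c'Δl = 1.82; W sinα = -9.1
Slice 2: Δl = 2.0/cos0.1° = 2.000 m; N'_2 = 190·cos0.1° = 190.0; c'Δl = 1.80; W sinα = 0.3
Slice 3: Δl = 2.9/cos9.9° = 2.944 m; N'_3 = 472·cos9.9° = 465.0; c'Δl = 2.65; W sinα = 81.2
Slice 4: Δl = 2.1/cos20.3° = 2.239 m; N'_4 = 344·cos20.3° = 322.6; c'Δl = 2.02; W sinα = 119.3
Slice 5: Δl = 2.1/cos29.5° = 2.413 m; N'_5 = 303·cos29.5° = 263.7; c'Δl = 2.17; W sinα = 149.2
Slice 6: Δl = 3.2/cos42.6° = 4.347 m; N'_6 = 336·cos42.6° = 247.3; c'Δl = 3.91; W sinα = 227.4
Slice 7: Δl = 2.0/cos59.0° = 3.883 m; N'_7 = 81·cos59.0° = 41.7; c'Δl = 3.49; W sinα = 69.4
Σc'Δl = 17.9 kN/m; ΣN' = 1595.7 kN/m; ΣW sinα = 637.8 kN/m
Resisting = 17.9 + 1595.7·tan32.2° = 17.9 + 1004.9 = 1022.8 kN/m
FS = 1022.8 / 637.8 = 1.604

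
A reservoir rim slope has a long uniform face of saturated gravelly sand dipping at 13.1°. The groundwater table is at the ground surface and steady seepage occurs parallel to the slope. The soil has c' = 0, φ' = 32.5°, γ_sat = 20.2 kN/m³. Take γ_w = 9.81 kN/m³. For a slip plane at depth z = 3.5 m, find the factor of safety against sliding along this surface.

With seepage parallel to the slope and the water table at the surface, the effective normal stress on the slip plane uses the buoyant unit weight γ' = γ_sat − γ_w while the driving shear stress uses γ_sat:
FS = [c' + γ' z cos²β tanφ'] / [γ_sat z sinβ cosβ]
(For c' = 0 this reduces to FS = (γ'/γ_sat)·tanφ'/tanβ.)
γ' = 20.2 − 9.81 = 10.39 kN/m³
Numerator = 0.0 + 10.39·3.5·cos²13.1°·tan32.5° = 0.0 + 10.39·3.5·0.9486·0.6371 = 21.977 kPa
Denominator = 20.2·3.5·sin13.1°·cos13.1° = 20.2·3.5·0.2267·0.9740 = 15.607 kPa
FS = 21.977 / 15.607 = 1.408

FS = 1.41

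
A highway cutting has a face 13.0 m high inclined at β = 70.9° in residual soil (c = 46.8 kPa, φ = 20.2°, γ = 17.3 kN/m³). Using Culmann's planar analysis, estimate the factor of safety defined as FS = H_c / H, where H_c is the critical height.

FS = 2.01

H_c = (4c/γ) · sinβ cosφ / [1 − cos(β − φ)]
    = (4·46.8/17.3) · sin70.9°·cos20.2° / [1 − cos50.7°]
    = 10.821 · 0.8868 / 0.3666 = 26.17 m
FS = H_c / H = 26.17 / 13.0 = 2.013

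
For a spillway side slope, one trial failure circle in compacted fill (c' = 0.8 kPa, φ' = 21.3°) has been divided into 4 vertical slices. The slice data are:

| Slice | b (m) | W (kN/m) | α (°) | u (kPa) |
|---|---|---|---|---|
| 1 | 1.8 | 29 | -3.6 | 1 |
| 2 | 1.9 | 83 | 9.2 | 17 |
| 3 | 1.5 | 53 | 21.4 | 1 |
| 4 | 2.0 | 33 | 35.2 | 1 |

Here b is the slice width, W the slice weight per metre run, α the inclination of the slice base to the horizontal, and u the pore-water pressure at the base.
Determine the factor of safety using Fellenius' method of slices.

Ordinary method of slices: FS = Σ[c'·Δl_i + (W_i cosα_i − u_i·Δl_i)·tanφ'] / Σ W_i sinα_i, with Δl_i = b_i / cosα_i.
Slice 1: Δl = 1.8/cos(-3.6°) = 1.804 m; N'_1 = 29·cos(-3.6°) − 1·1.804 = 27.1; c'Δl = 1.44; W sinα = -1.8
Slice 2: Δl = 1.9/cos9.2° = 1.925 m; N'_2 = 83·cos9.2° − 17·1.925 = 49.2; c'Δl = 1.54; W sinα = 13.3
Slice 3: Δl = 1.5/cos21.4° = 1.611 m; N'_3 = 53·cos21.4° − 1·1.611 = 47.7; c'Δl = 1.29; W sinα = 19.3
Slice 4: Δl = 2.0/cos35.2° = 2.448 m; N'_4 = 33·cos35.2° − 1·2.448 = 24.5; c'Δl = 1.96; W sinα = 19.0
Σc'Δl = 6.2 kN/m; ΣN' = 148.6 kN/m; ΣW sinα = 49.8 kN/m
Resisting = 6.2 + 148.6·tan21.3° = 6.2 + 57.9 = 64.2 kN/m
FS = 64.2 / 49.8 = 1.288

FS = 1.29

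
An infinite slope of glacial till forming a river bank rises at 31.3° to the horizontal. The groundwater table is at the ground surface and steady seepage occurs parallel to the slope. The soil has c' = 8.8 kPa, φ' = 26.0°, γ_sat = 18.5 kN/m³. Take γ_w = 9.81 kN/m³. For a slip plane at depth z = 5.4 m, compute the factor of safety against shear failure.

With seepage parallel to the slope and the water table at the surface, the effective normal stress on the slip plane uses the buoyant unit weight γ' = γ_sat − γ_w while the driving shear stress uses γ_sat:
FS = [c' + γ' z cos²β tanφ'] / [γ_sat z sinβ cosβ]
γ' = 18.5 − 9.81 = 8.69 kN/m³
Numerator = 8.8 + 8.69·5.4·cos²31.3°·tan26.0° = 8.8 + 8.69·5.4·0.7301·0.4877 = 25.510 kPa
Denominator = 18.5·5.4·sin31.3°·cos31.3° = 18.5·5.4·0.5195·0.8545 = 44.346 kPa
FS = 25.510 / 44.346 = 0.575

FS = 0.58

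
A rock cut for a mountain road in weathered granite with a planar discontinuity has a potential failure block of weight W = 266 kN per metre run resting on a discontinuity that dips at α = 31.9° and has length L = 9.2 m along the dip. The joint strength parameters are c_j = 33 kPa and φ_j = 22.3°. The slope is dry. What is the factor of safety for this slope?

Resolving the block weight along and normal to the plane and applying the Mohr–Coulomb strength on the joint:
N' = W cosα = 266·cos31.9° = 225.8 kN/m
Driving force T = W sinα = 266·sin31.9° = 140.6 kN/m
Resisting force R = c_j·L + N'·tanφ_j = 33·9.2 + 225.8·tan22.3° = 303.6 + 92.6 = 396.2 kN/m
FS = R / T = 396.2 / 140.6 = 2.819

FS = 2.82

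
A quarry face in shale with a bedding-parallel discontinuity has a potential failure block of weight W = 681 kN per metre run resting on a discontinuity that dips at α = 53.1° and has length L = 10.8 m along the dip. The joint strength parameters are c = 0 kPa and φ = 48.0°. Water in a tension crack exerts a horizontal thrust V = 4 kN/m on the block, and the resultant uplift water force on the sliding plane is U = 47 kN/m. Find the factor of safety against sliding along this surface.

FS = 0.73

Resolving the block weight along and normal to the plane and applying the Mohr–Coulomb strength on the joint:
N' = W cosα − U − V sinα = 681·cos53.1° − 47 − 4·sin53.1° = 358.7 kN/m
Driving force T = W sinα + V cosα = 681·sin53.1° + 4·cos53.1° = 547.0 kN/m
Resisting force R = c·L + N'·tanφ = 0·10.8 + 358.7·tan48.0° = 0.0 + 398.4 = 398.4 kN/m
FS = R / T = 398.4 / 547.0 = 0.728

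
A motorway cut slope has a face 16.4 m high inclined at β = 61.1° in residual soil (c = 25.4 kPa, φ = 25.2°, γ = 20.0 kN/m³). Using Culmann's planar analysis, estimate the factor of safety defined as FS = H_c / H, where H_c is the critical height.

H_c = (4c/γ) · sinβ cosφ / [1 − cos(β − φ)]
    = (4·25.4/20.0) · sin61.1°·cos25.2° / [1 − cos35.9°]
    = 5.080 · 0.7921 / 0.1900 = 21.18 m
FS = H_c / H = 21.18 / 16.4 = 1.292

FS = 1.29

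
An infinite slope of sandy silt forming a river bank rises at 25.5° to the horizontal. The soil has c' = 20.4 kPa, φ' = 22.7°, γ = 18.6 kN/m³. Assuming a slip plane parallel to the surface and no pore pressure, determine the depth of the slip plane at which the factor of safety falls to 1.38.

Setting FS = 1.38 in FS = [c' + γz cos²β tanφ'] / [γz sinβ cosβ] and solving for z:
z = c' / [γ cosβ (FS·sinβ − cosβ·tanφ')]
  = 20.4 / [18.6·cos25.5°·(1.38·sin25.5° − cos25.5°·tan22.7°)]
  = 20.4 / [18.6·0.9026·(1.38·0.4305 − 0.9026·0.4183)]
  = 20.4 / 3.6354 = 5.612 m

z = 5.61 m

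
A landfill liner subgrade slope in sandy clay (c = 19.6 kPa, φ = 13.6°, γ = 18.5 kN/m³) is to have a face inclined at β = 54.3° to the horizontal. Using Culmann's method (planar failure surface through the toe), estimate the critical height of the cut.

Culmann's analysis gives the critical failure plane at α_cr = (β + φ)/2 = (54.3 + 13.6)/2 = 33.9°, and the critical height
H_c = (4c/γ) · sinβ cosφ / [1 − cos(β − φ)]
    = (4·19.6/18.5) · sin54.3°·cos13.6° / [1 − cos(40.7°)]
    = 4.238 · 0.8121·0.9720 / [1 − 0.7581]
    = 4.238 · 0.7893 / 0.2419
    = 13.83 m

H_c = 13.83 m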